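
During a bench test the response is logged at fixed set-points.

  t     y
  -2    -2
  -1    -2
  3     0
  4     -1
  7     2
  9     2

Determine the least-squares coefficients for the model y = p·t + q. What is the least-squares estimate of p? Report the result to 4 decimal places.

p = 0.4000

Forming XᵀX = [[160, 20]; [20, 6]] and Xᵀy = [34, -1]ᵀ gives XᵀX·[p, q]ᵀ = Xᵀy.
Δ = 160·6 − 20² = 560.
p = (34·6 − 20·(-1))/560 = 2/5; q = (160·(-1) − 20·34)/560 = -3/2.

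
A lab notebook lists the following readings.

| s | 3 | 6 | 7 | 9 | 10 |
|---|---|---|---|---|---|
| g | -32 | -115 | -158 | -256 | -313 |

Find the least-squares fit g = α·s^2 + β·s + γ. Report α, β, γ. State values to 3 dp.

α = -3.000, β = -1.267, γ = -0.933

Compute the Gram sums: Σs^2·s^2 = 20339, Σs^2·s = 2315, Σs^2 = 275, Σs·s = 275, Σs = 35, Σ1 = 5.
Right-hand side: Σs^2·g = -64206, Σs·g = -7326, Σg = -874.
So MᵀM·[α, β, γ]ᵀ = Mᵀg: [[20339, 2315, 275]; [2315, 275, 35]; [275, 35, 5]]·[α, β, γ]ᵀ = [-64206, -7326, -874]ᵀ.
Row-reducing yields α = -3, β = -19/15, γ = -14/15.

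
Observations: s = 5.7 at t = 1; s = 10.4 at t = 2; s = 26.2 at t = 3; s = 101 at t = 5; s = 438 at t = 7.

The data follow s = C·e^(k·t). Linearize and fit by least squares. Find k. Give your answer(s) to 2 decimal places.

Taking logs, ln s = k·t + ln C, so regress ln s on t.
Sums: Σt = 18.0000, Σ(t)² = 88.0000, Σln s = 18.0454, Σt·ln s = 81.8725.
Normal system: [[88.0000, 18.0000]; [18.0000, 5]]·[k, ln C]ᵀ = [81.8725, 18.0454]ᵀ.
Slope k = (n·Σt·ln s − Σt·Σln s)/(n·Σ(t)² − (Σt)²) = (5·81.8725 − 18.0000·18.0454)/116.0000 = 0.72884; ln C = (Σln s − k·Σt)/n = 0.98524.

k = 0.73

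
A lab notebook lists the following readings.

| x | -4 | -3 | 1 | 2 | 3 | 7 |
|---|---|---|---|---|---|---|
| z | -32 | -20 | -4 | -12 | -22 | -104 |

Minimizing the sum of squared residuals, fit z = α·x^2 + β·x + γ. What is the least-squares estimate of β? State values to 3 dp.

The normal system AᵀA·[α, β, γ]ᵀ = Aᵀz is [[2836, 288, 88]; [288, 88, 6]; [88, 6, 6]]·[α, β, γ]ᵀ = [-6038, -634, -194]ᵀ.
Row-reducing yields α = -130349/65038, β = -15530/32519, γ = -80025/32519.

β = -0.478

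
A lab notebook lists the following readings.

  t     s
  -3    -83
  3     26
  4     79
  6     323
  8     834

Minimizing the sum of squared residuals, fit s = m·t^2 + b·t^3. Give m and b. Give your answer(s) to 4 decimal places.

Entries of XᵀX: Σt^2·t^2 = 5810, Σt^2·t^3 = 41568, Σt^3·t^3 = 314354.
Right-hand side: Σt^2·s = 65755, Σt^3·s = 504775.
So XᵀX·[m, b]ᵀ = Xᵀs: [[5810, 41568]; [41568, 314354]]·[m, b]ᵀ = [65755, 504775]ᵀ.
Δ = 5810·314354 − 41568² = 98498116.
m = (65755·314354 − 41568·504775)/98498116 = -156069965/49249058; b = (5810·504775 − 41568·65755)/98498116 = 99719455/49249058.

m = -3.1690, b = 2.0248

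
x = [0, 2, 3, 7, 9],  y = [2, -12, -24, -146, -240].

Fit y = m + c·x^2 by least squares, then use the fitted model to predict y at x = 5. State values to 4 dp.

With design matrix M, MᵀM = [[5, 143]; [143, 9059]] and Mᵀy = [-420, -26858]ᵀ.
Determinant 5·9059 − 143² = 24846.
m = ((-420)·9059 − 143·(-26858))/24846 = 17957/12423; c = (5·(-26858) − 143·(-420))/24846 = -37115/12423.
At x = 5: ŷ = (17957/12423)·(1) + (-37115/12423)·(25) = -303306/4141.

ŷ = -73.2446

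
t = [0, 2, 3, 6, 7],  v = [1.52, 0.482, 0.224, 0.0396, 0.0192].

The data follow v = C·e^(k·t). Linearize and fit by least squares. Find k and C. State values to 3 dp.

Taking logs, ln v = k·t + ln C, so regress ln v on t.
AᵀA = [[98.0000, 18.0000]; [18.0000, 5]], rhs = [-52.9914, -8.9890]ᵀ  (here Σt = 18.0000, Σ(t)² = 98.0000, Σln v = -8.9890, Σt·ln v = -52.9914).
Solving (det = 166.0000): k = -0.62142, ln C = 0.43931, so C = exp(0.43931) = 1.55164.

k = -0.621, C = 1.552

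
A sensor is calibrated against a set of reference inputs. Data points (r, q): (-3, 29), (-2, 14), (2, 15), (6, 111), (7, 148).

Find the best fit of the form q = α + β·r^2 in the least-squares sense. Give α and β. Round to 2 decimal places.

Setting ∂/∂α … = 0 gives: 5·α + 102·β = 317;  102·α + 3810·β = 11625.
(Σ1 = 5, Σr^2 = 102, Σr^2·r^2 = 3810, Σq = 317, Σr^2·q = 11625.)
det = 5·3810 − 102² = 8646.
α = (317·3810 − 102·11625)/8646 = 3670/1441; β = (5·11625 − 102·317)/8646 = 8597/2882.

α = 2.55, β = 2.98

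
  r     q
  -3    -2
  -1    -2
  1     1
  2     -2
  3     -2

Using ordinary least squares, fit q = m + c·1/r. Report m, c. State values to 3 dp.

m = -1.511, c = 1.115

Compute the Gram sums: Σ1 = 5, Σ1/r = 1/2, Σ1/r·1/r = 89/36.
For Xᵀq: Σq = -7, Σ1/r·q = 2.
XᵀX·[m, c]ᵀ = Xᵀq becomes [[5, 1/2]; [1/2, 89/36]]·[m, c]ᵀ = [-7, 2]ᵀ.
Eliminating c: (89/36)·(row 1) − (1/2)·(row 2) gives (109/9)·m = (89/36)·(-7) − (1/2)·2 = -659/36, so m = -659/436.
Then c = (2 − (1/2)·(-659/436))/(89/36) = 243/218.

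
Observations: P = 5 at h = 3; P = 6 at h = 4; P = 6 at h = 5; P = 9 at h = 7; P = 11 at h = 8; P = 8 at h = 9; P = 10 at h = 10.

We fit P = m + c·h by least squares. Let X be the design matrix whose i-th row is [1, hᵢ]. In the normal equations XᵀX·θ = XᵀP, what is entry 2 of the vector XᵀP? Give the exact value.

Entry 2 ↔ basis h, so (XᵀP)_{2} = Σᵢ (h)·Pᵢ = (3)·(5) + (4)·(6) + (5)·(6) + (7)·(9) + (8)·(11) + (9)·(8) + (10)·(10) = 392.

392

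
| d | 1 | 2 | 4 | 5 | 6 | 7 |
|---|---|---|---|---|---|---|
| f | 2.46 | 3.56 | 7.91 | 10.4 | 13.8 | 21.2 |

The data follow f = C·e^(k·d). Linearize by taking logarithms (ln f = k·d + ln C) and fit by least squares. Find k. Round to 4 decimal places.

k = 0.3529

Let Y = ln f. Fitting Y = k·d + ln C by least squares:
XᵀX = [[131.0000, 25.0000]; [25.0000, 6]], rhs = [60.5472, 12.2585]ᵀ  (here Σd = 25.0000, Σ(d)² = 131.0000, Σln f = 12.2585, Σd·ln f = 60.5472).
Δ = 131.0000·6 − (25.0000)² = 161.0000; k = (60.5472·6 − 25.0000·12.2585)/161.0000 = 0.35292, ln C = (131.0000·12.2585 − 25.0000·60.5472)/161.0000 = 0.57258.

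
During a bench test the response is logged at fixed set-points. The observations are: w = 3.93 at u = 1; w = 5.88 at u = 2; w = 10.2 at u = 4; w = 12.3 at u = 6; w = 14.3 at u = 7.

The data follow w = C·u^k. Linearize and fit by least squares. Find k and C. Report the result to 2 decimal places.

Linearized form: ln w = k·ln u + ln C. From the 5 transformed points,
XᵀX = [[9.3992, 5.8171]; [5.8171, 5]], rhs = [14.1207, 10.6324]ᵀ  (here Σln u = 5.8171, Σ(ln u)² = 9.3992, Σln w = 10.6324, Σln u·ln w = 14.1207).
Solving (det = 13.1574): k = 0.66528, ln C = 1.35249, so C = exp(1.35249) = 3.86703.

k = 0.67, C = 3.87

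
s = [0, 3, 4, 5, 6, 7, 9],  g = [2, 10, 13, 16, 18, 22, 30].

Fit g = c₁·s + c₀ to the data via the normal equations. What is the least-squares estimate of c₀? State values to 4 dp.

c₀ = 1.0674

Sums needed: Σs·s = 216, Σs = 34, Σ1 = 7.
Right-hand side: Σs·g = 694, Σg = 111.
Normal equations: [[216, 34]; [34, 7]]·[c₁, c₀]ᵀ = [694, 111]ᵀ.
Eliminating c₀: 7·(row 1) − 34·(row 2) gives 356·c₁ = 7·694 − 34·111 = 1084, so c₁ = 271/89.
Then c₀ = (111 − 34·(271/89))/7 = 95/89.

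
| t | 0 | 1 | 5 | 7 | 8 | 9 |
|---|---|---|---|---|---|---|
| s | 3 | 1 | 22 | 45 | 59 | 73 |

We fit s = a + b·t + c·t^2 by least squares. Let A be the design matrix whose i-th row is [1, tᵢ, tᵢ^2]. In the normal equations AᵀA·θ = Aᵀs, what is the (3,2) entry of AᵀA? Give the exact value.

Row 3 ↔ basis t^2, column 2 ↔ basis t, so (AᵀA)_{3,2} = Σᵢ (t^2)·(t) = (0)·(0) + (1)·(1) + (25)·(5) + (49)·(7) + (64)·(8) + (81)·(9) = 1710.

1710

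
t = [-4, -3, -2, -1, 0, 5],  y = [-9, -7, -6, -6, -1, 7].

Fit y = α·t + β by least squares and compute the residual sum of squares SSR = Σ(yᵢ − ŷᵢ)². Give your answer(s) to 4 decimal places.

SSR = 6.0328

Entries of MᵀM: Σt·t = 55, Σt = -5, Σ1 = 6.
Right-hand side: Σt·y = 110, Σy = -22.
Normal equations: [[55, -5]; [-5, 6]]·[α, β]ᵀ = [110, -22]ᵀ.
Δ = 55·6 − (-5)² = 305.
α = (110·6 − (-5)·(-22))/305 = 110/61; β = (55·(-22) − (-5)·110)/305 = -132/61.
Residuals: 23/61, 35/61, -14/61, -124/61, 71/61, 9/61; SSR = 368/61.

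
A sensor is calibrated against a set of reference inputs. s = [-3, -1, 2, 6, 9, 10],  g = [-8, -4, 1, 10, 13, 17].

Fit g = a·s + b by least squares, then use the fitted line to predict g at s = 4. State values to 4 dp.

ĝ = 5.1435

Sums needed: Σs·s = 231, Σs = 23, Σ1 = 6.
Right-hand side: Σs·g = 377, Σg = 29.
AᵀA·[a, b]ᵀ = Aᵀg becomes [[231, 23]; [23, 6]]·[a, b]ᵀ = [377, 29]ᵀ.
Δ = 231·6 − 23² = 857.
a = (377·6 − 23·29)/857 = 1595/857; b = (231·29 − 23·377)/857 = -1972/857.
At s = 4: ĝ = (1595/857)·(4) + (-1972/857)·(1) = 4408/857.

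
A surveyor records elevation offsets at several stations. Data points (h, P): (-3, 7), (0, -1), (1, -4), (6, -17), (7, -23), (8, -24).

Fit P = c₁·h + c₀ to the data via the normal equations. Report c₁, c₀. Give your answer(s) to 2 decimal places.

Compute the Gram sums: Σh·h = 159, Σh = 19, Σ1 = 6.
And Σh·P = -480, ΣP = -62.
MᵀM·[c₁, c₀]ᵀ = MᵀP becomes [[159, 19]; [19, 6]]·[c₁, c₀]ᵀ = [-480, -62]ᵀ.
Eliminating c₀: 6·(row 1) − 19·(row 2) gives 593·c₁ = 6·(-480) − 19·(-62) = -1702, so c₁ = -1702/593.
Then c₀ = ((-62) − 19·(-1702/593))/6 = -738/593.

c₁ = -2.87, c₀ = -1.24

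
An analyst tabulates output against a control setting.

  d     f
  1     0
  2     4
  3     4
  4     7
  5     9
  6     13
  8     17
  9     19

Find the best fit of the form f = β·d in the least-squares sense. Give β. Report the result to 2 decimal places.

β = 2.03

Normal-equation sums: Σd·d = 236.
Moment sums: Σd·f = 478.
XᵀX·[β]ᵀ = Xᵀf becomes [[236]]·[β]ᵀ = [478]ᵀ.
β = 478/236 = 2.02542.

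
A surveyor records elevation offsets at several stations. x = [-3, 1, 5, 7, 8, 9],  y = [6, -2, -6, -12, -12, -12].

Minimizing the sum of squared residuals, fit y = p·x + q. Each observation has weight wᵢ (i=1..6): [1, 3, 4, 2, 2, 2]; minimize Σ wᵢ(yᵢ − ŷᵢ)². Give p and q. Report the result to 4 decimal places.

The normal system AᵀWA·[p, q]ᵀ = AᵀWy is [[500, 68]; [68, 14]]·[p, q]ᵀ = [-720, -96]ᵀ.
Δ = 500·14 − 68² = 2376.
p = ((-720)·14 − 68·(-96))/2376 = -148/99; q = (500·(-96) − 68·(-720))/2376 = 40/99.

p = -1.4949, q = 0.4040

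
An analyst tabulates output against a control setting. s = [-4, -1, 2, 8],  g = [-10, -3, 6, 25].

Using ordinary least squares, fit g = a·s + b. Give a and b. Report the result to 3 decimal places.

Compute the Gram sums: Σs·s = 85, Σs = 5, Σ1 = 4.
For Aᵀg: Σs·g = 255, Σg = 18.
So AᵀA·[a, b]ᵀ = Aᵀg: [[85, 5]; [5, 4]]·[a, b]ᵀ = [255, 18]ᵀ.
Δ = 85·4 − 5² = 315.
a = (255·4 − 5·18)/315 = 62/21; b = (85·18 − 5·255)/315 = 17/21.

a = 2.952, b = 0.810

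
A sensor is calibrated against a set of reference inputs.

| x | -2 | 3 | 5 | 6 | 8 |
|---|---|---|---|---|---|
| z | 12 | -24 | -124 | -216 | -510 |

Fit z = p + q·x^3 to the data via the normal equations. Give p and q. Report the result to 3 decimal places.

Forming MᵀM = [[5, 872]; [872, 325218]] and Mᵀz = [-862, -324020]ᵀ gives MᵀM·[p, q]ᵀ = Mᵀz.
Eliminating q: 325218·(row 1) − 872·(row 2) gives 865706·p = 325218·(-862) − 872·(-324020) = 2207524, so p = 1103762/432853.
Then q = ((-324020) − 872·(1103762/432853))/325218 = -434218/432853.

p = 2.550, q = -1.003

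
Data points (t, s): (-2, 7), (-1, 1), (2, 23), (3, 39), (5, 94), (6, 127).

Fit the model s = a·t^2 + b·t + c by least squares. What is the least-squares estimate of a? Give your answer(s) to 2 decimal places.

a = 2.81

Setting ∂/∂a … = 0 gives: 2035·a + 367·b + 79·c = 7394;  367·a + 79·b + 13·c = 1380;  79·a + 13·b + 6·c = 291.
(Σt^2·t^2 = 2035, Σt^2·t = 367, Σt^2 = 79, Σt·t = 79, Σt = 13, Σ1 = 6, Σt^2·s = 7394, Σt·s = 1380, Σs = 291.)
Row-reducing yields a = 10295/3666, b = 1531/390, c = 9224/3055.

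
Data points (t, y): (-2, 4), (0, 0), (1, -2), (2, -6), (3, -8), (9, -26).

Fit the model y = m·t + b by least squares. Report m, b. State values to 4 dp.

m = -2.7906, b = -0.2871

Entries of MᵀM: Σt·t = 99, Σt = 13, Σ1 = 6.
For Mᵀy: Σt·y = -280, Σy = -38.
So MᵀM·[m, b]ᵀ = Mᵀy: [[99, 13]; [13, 6]]·[m, b]ᵀ = [-280, -38]ᵀ.
Determinant 99·6 − 13² = 425.
m = ((-280)·6 − 13·(-38))/425 = -1186/425; b = (99·(-38) − 13·(-280))/425 = -122/425.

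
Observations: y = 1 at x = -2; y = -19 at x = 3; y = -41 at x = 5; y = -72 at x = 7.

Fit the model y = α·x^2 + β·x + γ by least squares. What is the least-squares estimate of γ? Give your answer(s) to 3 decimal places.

γ = -0.743

The normal equations are: 3123·α + 487·β + 87·γ = -4720;  487·α + 87·β + 13·γ = -768;  87·α + 13·β + 4·γ = -131.
Row-reducing yields α = -27623/26716, β = -78247/26716, γ = -9923/13358.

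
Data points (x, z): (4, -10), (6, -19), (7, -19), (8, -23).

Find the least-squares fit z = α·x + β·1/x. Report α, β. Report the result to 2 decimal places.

AᵀA·[α, β]ᵀ = Aᵀz reads: 165·α + 4·β = -471;  4·α + (3565/28224)·β = -1891/168.
Δ = 165·(3565/28224) − 4² = 45547/9408.
α = ((-471)·(3565/28224) − 4·(-1891/168))/(45547/9408) = -136121/45547; β = (165·(-1891/168) − 4·(-471))/(45547/9408) = 251832/45547.

α = -2.99, β = 5.53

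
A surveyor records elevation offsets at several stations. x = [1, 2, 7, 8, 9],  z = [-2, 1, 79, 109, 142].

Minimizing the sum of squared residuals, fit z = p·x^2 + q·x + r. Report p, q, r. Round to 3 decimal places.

Forming AᵀA = [[13075, 1593, 199]; [1593, 199, 27]; [199, 27, 5]] and Aᵀz = [22351, 2703, 329]ᵀ gives AᵀA·[p, q, r]ᵀ = Aᵀz.
Solving the 3×3 system (Gaussian elimination) gives p = 15270/6871, q = -29148/6871, r = 1765/6871.

p = 2.222, q = -4.242, r = 0.257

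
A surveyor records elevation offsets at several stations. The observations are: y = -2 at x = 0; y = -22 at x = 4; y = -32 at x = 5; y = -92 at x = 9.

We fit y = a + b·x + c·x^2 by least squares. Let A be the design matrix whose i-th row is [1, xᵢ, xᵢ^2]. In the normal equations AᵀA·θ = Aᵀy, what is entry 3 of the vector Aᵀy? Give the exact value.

Entry 3 ↔ basis x^2, so (Aᵀy)_{3} = Σᵢ (x^2)·yᵢ = (0)·(-2) + (16)·(-22) + (25)·(-32) + (81)·(-92) = -8604.

-8604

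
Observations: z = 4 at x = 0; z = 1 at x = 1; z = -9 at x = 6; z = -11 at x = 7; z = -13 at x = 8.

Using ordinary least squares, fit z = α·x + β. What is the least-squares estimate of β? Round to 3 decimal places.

Forming AᵀA = [[150, 22]; [22, 5]] and Aᵀz = [-234, -28]ᵀ gives AᵀA·[α, β]ᵀ = Aᵀz.
Determinant 150·5 − 22² = 266.
α = ((-234)·5 − 22·(-28))/266 = -277/133; β = (150·(-28) − 22·(-234))/266 = 474/133.

β = 3.564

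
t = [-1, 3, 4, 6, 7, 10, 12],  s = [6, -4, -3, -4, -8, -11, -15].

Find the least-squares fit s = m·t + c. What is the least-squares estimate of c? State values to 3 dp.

c = 3.178

Entries of MᵀM: Σt·t = 355, Σt = 41, Σ1 = 7.
And Σt·s = -400, Σs = -39.
det = 355·7 − 41² = 804.
m = ((-400)·7 − 41·(-39))/804 = -1201/804; c = (355·(-39) − 41·(-400))/804 = 2555/804.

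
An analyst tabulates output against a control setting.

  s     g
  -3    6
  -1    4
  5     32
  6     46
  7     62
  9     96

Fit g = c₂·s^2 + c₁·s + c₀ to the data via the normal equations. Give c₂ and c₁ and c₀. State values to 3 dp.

c₂ = 1.016, c₁ = 1.283, c₀ = 2.050

Sums needed: Σs^2·s^2 = 10965, Σs^2·s = 1385, Σs^2 = 201, Σs·s = 201, Σs = 23, Σ1 = 6.
For Mᵀg: Σs^2·g = 13328, Σs·g = 1712, Σg = 246.
So MᵀM·[c₂, c₁, c₀]ᵀ = Mᵀg: [[10965, 1385, 201]; [1385, 201, 23]; [201, 23, 6]]·[c₂, c₁, c₀]ᵀ = [13328, 1712, 246]ᵀ.
Solving the 3×3 system (Gaussian elimination) gives c₂ = 152149/149766, c₁ = 64031/49922, c₀ = 153529/74883.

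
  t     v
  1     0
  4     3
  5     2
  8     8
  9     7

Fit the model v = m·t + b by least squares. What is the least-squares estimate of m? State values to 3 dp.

Setting ∂/∂m … = 0 gives: 187·m + 27·b = 149;  27·m + 5·b = 20.
(Σt·t = 187, Σt = 27, Σ1 = 5, Σt·v = 149, Σv = 20.)
Eliminating b: 5·(row 1) − 27·(row 2) gives 206·m = 5·149 − 27·20 = 205, so m = 205/206.
Then b = (20 − 27·(205/206))/5 = -283/206.

m = 0.995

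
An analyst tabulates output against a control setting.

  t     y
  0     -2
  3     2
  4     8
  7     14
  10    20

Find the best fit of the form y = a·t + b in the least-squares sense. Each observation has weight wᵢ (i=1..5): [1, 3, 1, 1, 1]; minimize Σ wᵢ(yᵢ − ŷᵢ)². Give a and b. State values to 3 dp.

The normal system AᵀWA·[a, b]ᵀ = AᵀWy is [[192, 30]; [30, 7]]·[a, b]ᵀ = [348, 46]ᵀ.
Determinant 192·7 − 30² = 444.
a = (348·7 − 30·46)/444 = 88/37; b = (192·46 − 30·348)/444 = -134/37.

a = 2.378, b = -3.622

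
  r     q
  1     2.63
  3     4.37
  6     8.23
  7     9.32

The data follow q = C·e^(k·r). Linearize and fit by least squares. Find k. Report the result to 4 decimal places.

With ln qᵢ as the transformed response and rᵢ as the regressor:
Over the data: Σr = 17.0000, Σ(r)² = 95.0000, Σln q = 6.7817, Σr·ln q = 33.6631.
Normal system: [[95.0000, 17.0000]; [17.0000, 4]]·[k, ln C]ᵀ = [33.6631, 6.7817]ᵀ.
Slope k = (n·Σr·ln q − Σr·Σln q)/(n·Σ(r)² − (Σr)²) = (4·33.6631 − 17.0000·6.7817)/91.0000 = 0.21279; ln C = (Σln q − k·Σr)/n = 0.79108.

k = 0.2128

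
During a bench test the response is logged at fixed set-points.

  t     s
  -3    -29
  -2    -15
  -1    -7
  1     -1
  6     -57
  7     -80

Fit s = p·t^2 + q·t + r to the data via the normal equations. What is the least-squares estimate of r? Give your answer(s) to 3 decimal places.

r = -1.845

Entries of XᵀX: Σt^2·t^2 = 3796, Σt^2·t = 524, Σt^2 = 100, Σt·t = 100, Σt = 8, Σ1 = 6.
Right-hand side: Σt^2·s = -6301, Σt·s = -779, Σs = -189.
Inverting the 3×3 Gram matrix, [p, q, r]ᵀ = [-9451/4700, 3401/1175, -2168/1175]ᵀ.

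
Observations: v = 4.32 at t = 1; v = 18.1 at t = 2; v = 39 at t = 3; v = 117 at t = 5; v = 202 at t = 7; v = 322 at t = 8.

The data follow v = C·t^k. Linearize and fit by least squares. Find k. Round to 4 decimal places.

k = 2.0310

With ln vᵢ as the transformed response and ln tᵢ as the regressor:
Sums: Σln t = 7.4265, Σ(ln t)² = 12.3883, Σln v = 23.8677, Σln t·ln v = 36.0338.
Normal system: [[12.3883, 7.4265]; [7.4265, 6]]·[k, ln C]ᵀ = [36.0338, 23.8677]ᵀ.
Δ = 12.3883·6 − (7.4265)² = 19.1764; k = (36.0338·6 − 7.4265·23.8677)/19.1764 = 2.03104, ln C = (12.3883·23.8677 − 7.4265·36.0338)/19.1764 = 1.46402.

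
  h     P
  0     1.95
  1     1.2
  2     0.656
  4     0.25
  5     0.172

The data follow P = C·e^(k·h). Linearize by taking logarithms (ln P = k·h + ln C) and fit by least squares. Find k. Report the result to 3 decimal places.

k = -0.493

Taking logs, ln P = k·h + ln C, so regress ln P on h.
XᵀX = [[46.0000, 12.0000]; [12.0000, 5]], rhs = [-15.0073, -2.7180]ᵀ  (here Σh = 12.0000, Σ(h)² = 46.0000, Σln P = -2.7180, Σh·ln P = -15.0073).
Solving (det = 86.0000): k = -0.49326, ln C = 0.64024.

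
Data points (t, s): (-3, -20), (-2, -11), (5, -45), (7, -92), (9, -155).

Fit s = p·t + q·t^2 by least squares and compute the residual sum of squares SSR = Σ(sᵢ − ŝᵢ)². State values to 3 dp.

SSR = 2.560

Compute the Gram sums: Σt·t = 168, Σt·t^2 = 1162, Σt^2·t^2 = 9684.
Moment sums: Σt·s = -2182, Σt^2·s = -18412.
Determinant 168·9684 − 1162² = 276668.
p = ((-2182)·9684 − 1162·(-18412))/276668 = 66064/69167; q = (168·(-18412) − 1162·(-2182))/276668 = -19919/9881.
Residuals: 69749/69167, -70977/69167, 42990/69167, 915/9881, -21388/69167; SSR = 177097/69167.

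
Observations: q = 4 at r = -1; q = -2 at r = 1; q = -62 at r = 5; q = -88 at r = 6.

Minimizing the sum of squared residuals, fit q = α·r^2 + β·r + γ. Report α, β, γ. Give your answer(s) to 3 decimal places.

Forming AᵀA = [[1923, 341, 63]; [341, 63, 11]; [63, 11, 4]] and Aᵀq = [-4716, -844, -148]ᵀ gives AᵀA·[α, β, γ]ᵀ = Aᵀq.
Solving the 3×3 system (Gaussian elimination) gives α = -2401/1171, β = -3327/1171, γ = 3638/1171.

α = -2.050, β = -2.841, γ = 3.107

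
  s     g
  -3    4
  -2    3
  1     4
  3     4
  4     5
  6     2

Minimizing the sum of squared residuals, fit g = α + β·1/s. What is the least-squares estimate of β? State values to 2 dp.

β = 0.51

Entries of MᵀM: Σ1 = 6, Σ1/s = 11/12, Σ1/s·1/s = 25/16.
Moment sums: Σg = 22, Σ1/s·g = 49/12.
Eliminating β: (25/16)·(row 1) − (11/12)·(row 2) gives (1229/144)·α = (25/16)·22 − (11/12)·(49/12) = 4411/144, so α = 4411/1229.
Then β = ((49/12) − (11/12)·(4411/1229))/(25/16) = 624/1229.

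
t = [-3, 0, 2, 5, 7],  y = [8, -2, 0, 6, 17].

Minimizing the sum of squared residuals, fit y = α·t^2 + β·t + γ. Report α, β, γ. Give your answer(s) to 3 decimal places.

The normal equations are: 3123·α + 449·β + 87·γ = 1055;  449·α + 87·β + 11·γ = 125;  87·α + 11·β + 5·γ = 29.
Row-reducing yields α = 188/347, β = -433/347, γ = -306/347.

α = 0.542, β = -1.248, γ = -0.882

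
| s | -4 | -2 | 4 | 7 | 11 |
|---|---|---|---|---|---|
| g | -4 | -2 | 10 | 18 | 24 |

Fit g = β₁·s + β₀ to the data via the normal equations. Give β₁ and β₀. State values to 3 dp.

Compute the Gram sums: Σs·s = 206, Σs = 16, Σ1 = 5.
For Xᵀg: Σs·g = 450, Σg = 46.
Eliminating β₀: 5·(row 1) − 16·(row 2) gives 774·β₁ = 5·450 − 16·46 = 1514, so β₁ = 757/387.
Then β₀ = (46 − 16·(757/387))/5 = 1138/387.

β₁ = 1.956, β₀ = 2.941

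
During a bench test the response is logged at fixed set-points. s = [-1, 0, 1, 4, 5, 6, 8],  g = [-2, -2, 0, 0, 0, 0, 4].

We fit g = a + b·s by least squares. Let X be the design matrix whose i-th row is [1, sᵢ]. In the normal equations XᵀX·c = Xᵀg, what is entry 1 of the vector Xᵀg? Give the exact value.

Entry 1 ↔ basis 1, so (Xᵀg)_{1} = Σᵢ gᵢ = (1)·(-2) + (1)·(-2) + (1)·(0) + (1)·(0) + (1)·(0) + (1)·(0) + (1)·(4) = 0.

0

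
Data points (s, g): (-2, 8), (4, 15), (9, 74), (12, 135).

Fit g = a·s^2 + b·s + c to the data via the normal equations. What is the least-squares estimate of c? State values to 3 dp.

c = 2.289

The normal system XᵀX·[a, b, c]ᵀ = Xᵀg is [[27569, 2513, 245]; [2513, 245, 23]; [245, 23, 4]]·[a, b, c]ᵀ = [25706, 2330, 232]ᵀ.
Inverting the 3×3 Gram matrix, [a, b, c]ᵀ = [65447/65694, -60653/65694, 25063/10949]ᵀ.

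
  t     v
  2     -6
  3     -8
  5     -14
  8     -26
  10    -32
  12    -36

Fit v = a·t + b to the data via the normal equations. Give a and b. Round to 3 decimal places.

a = -3.185, b = 0.899

Entries of XᵀX: Σt·t = 346, Σt = 40, Σ1 = 6.
And Σt·v = -1066, Σv = -122.
So XᵀX·[a, b]ᵀ = Xᵀv: [[346, 40]; [40, 6]]·[a, b]ᵀ = [-1066, -122]ᵀ.
det = 346·6 − 40² = 476.
a = ((-1066)·6 − 40·(-122))/476 = -379/119; b = (346·(-122) − 40·(-1066))/476 = 107/119.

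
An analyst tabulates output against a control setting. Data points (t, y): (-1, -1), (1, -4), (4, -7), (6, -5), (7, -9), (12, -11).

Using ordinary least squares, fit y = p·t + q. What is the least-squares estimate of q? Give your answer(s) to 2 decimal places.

q = -2.68

With design matrix M, MᵀM = [[247, 29]; [29, 6]] and Mᵀy = [-256, -37]ᵀ.
Determinant 247·6 − 29² = 641.
p = ((-256)·6 − 29·(-37))/641 = -463/641; q = (247·(-37) − 29·(-256))/641 = -1715/641.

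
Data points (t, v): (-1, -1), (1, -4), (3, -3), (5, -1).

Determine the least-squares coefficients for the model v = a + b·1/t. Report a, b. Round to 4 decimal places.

Compute the Gram sums: Σ1 = 4, Σ1/t = 8/15, Σ1/t·1/t = 484/225.
And Σv = -9, Σ1/t·v = -21/5.
So MᵀM·[a, b]ᵀ = Mᵀv: [[4, 8/15]; [8/15, 484/225]]·[a, b]ᵀ = [-9, -21/5]ᵀ.
Eliminating b: (484/225)·(row 1) − (8/15)·(row 2) gives (208/25)·a = (484/225)·(-9) − (8/15)·(-21/5) = -428/25, so a = -107/52.
Then b = ((-21/5) − (8/15)·(-107/52))/(484/225) = -75/52.

a = -2.0577, b = -1.4423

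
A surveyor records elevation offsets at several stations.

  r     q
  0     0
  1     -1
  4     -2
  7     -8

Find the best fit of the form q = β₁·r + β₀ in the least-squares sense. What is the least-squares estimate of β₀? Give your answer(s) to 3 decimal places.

β₀ = 0.450

Setting ∂/∂β₁ … = 0 gives: 66·β₁ + 12·β₀ = -65;  12·β₁ + 4·β₀ = -11.
Determinant 66·4 − 12² = 120.
β₁ = ((-65)·4 − 12·(-11))/120 = -16/15; β₀ = (66·(-11) − 12·(-65))/120 = 9/20.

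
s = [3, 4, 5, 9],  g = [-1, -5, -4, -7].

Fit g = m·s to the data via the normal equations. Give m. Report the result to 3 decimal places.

The normal system MᵀM·[m]ᵀ = Mᵀg is [[131]]·[m]ᵀ = [-106]ᵀ.
m = (-106)/131 = -0.80916.

m = -0.809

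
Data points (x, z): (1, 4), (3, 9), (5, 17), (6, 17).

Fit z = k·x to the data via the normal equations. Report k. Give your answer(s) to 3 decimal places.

k = 3.070

Forming MᵀM = [[71]] and Mᵀz = [218]ᵀ gives MᵀM·[k]ᵀ = Mᵀz.
Hence k = 218 / 71 ≈ 3.07042.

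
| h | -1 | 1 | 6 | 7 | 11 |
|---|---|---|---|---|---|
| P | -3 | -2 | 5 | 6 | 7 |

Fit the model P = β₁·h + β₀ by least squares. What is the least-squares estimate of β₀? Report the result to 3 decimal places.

Compute the Gram sums: Σh·h = 208, Σh = 24, Σ1 = 5.
And Σh·P = 150, ΣP = 13.
So MᵀM·[β₁, β₀]ᵀ = MᵀP: [[208, 24]; [24, 5]]·[β₁, β₀]ᵀ = [150, 13]ᵀ.
Eliminating β₀: 5·(row 1) − 24·(row 2) gives 464·β₁ = 5·150 − 24·13 = 438, so β₁ = 219/232.
Then β₀ = (13 − 24·(219/232))/5 = -56/29.

β₀ = -1.931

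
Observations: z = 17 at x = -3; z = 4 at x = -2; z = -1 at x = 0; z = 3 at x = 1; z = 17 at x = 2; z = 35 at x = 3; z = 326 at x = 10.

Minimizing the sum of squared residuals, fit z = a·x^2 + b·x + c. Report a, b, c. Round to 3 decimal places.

With design matrix A, AᵀA = [[10195, 1001, 127]; [1001, 127, 11]; [127, 11, 7]] and Aᵀz = [33155, 3343, 401]ᵀ.
Solving the 3×3 system (Gaussian elimination) gives a = 129347/43449, b = 129505/43449, c = -61225/43449.

a = 2.977, b = 2.981, c = -1.409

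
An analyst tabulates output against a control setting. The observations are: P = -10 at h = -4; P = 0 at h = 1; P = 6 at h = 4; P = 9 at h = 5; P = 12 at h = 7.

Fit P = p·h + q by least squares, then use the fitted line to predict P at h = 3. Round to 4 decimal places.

Forming AᵀA = [[107, 13]; [13, 5]] and AᵀP = [193, 17]ᵀ gives AᵀA·[p, q]ᵀ = AᵀP.
Determinant 107·5 − 13² = 366.
p = (193·5 − 13·17)/366 = 124/61; q = (107·17 − 13·193)/366 = -115/61.
At h = 3: P̂ = (124/61)·(3) + (-115/61)·(1) = 257/61.

P̂ = 4.2131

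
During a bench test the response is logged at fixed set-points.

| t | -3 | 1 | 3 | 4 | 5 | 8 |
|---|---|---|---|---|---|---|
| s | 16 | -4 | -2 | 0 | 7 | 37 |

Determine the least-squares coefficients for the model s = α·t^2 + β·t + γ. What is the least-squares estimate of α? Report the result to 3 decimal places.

Normal-equation sums: Σt^2·t^2 = 5140, Σt^2·t = 702, Σt^2 = 124, Σt·t = 124, Σt = 18, Σ1 = 6.
And Σt^2·s = 2665, Σt·s = 273, Σs = 54.
Normal equations: [[5140, 702, 124]; [702, 124, 18]; [124, 18, 6]]·[α, β, γ]ᵀ = [2665, 273, 54]ᵀ.
Solving the 3×3 system (Gaussian elimination) gives α = 10770/10727, β = -337629/107270, γ = -247483/107270.

α = 1.004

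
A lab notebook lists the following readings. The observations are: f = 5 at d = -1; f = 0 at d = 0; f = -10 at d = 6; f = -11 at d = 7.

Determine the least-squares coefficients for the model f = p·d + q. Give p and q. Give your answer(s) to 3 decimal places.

p = -1.880, q = 1.640

With design matrix X, XᵀX = [[86, 12]; [12, 4]] and Xᵀf = [-142, -16]ᵀ.
Determinant 86·4 − 12² = 200.
p = ((-142)·4 − 12·(-16))/200 = -47/25; q = (86·(-16) − 12·(-142))/200 = 41/25.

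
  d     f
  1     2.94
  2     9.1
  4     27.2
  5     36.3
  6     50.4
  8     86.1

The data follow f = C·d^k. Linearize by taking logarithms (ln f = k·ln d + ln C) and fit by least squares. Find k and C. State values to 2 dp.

With ln fᵢ as the transformed response and ln dᵢ as the regressor:
Σln d = 7.5601, Σ(ln d)² = 12.5270, Σln f = 18.5572, Σln d·ln f = 28.1794.
Equations: 12.5270·k + 7.5601·ln C = 28.1794;  7.5601·k + 6·ln C = 18.5572.
Solving (det = 18.0074): k = 1.59835, ln C = 1.07893, so C = exp(1.07893) = 2.94154.

k = 1.60, C = 2.94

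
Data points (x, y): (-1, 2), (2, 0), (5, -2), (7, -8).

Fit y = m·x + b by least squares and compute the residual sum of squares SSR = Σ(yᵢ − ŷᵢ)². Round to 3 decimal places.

SSR = 8.000

Setting ∂/∂m … = 0 gives: 79·m + 13·b = -68;  13·m + 4·b = -8.
Eliminating b: 4·(row 1) − 13·(row 2) gives 147·m = 4·(-68) − 13·(-8) = -168, so m = -8/7.
Then b = ((-8) − 13·(-8/7))/4 = 12/7.
Residuals: -6/7, 4/7, 2, -12/7; SSR = 8.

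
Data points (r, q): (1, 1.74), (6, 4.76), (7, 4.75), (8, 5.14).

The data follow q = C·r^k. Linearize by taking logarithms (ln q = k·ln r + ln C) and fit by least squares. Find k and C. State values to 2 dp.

Linearized form: ln q = k·ln r + ln C. From the 4 transformed points,
Sums: Σln r = 5.8171, Σ(ln r)² = 11.3210, Σln q = 5.3093, Σln r·ln q = 9.2318.
Normal system: [[11.3210, 5.8171]; [5.8171, 4]]·[k, ln C]ᵀ = [9.2318, 5.3093]ᵀ.
Δ = 11.3210·4 − (5.8171)² = 11.4454; k = (9.2318·4 − 5.8171·5.3093)/11.4454 = 0.52790, ln C = (11.3210·5.3093 − 5.8171·9.2318)/11.4454 = 0.55962, so C = exp(0.55962) = 1.75000.

k = 0.53, C = 1.75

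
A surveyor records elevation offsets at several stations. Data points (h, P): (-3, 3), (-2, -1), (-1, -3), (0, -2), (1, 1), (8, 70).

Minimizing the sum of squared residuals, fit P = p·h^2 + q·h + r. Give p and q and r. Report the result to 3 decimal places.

Normal-equation sums: Σh^2·h^2 = 4195, Σh^2·h = 477, Σh^2 = 79, Σh·h = 79, Σh = 3, Σ1 = 6.
And Σh^2·P = 4501, Σh·P = 557, ΣP = 68.
So XᵀX·[p, q, r]ᵀ = XᵀP: [[4195, 477, 79]; [477, 79, 3]; [79, 3, 6]]·[p, q, r]ᵀ = [4501, 557, 68]ᵀ.
Row-reducing yields p = 3797/3982, q = 27187/19910, r = -18958/9955.

p = 0.954, q = 1.365, r = -1.904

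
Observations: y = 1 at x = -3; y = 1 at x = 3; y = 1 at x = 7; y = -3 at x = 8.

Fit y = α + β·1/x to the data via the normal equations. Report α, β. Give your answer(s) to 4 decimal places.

Entries of MᵀM: Σ1 = 4, Σ1/x = 15/56, Σ1/x·1/x = 7289/28224.
Right-hand side: Σy = 0, Σ1/x·y = -13/56.
Δ = 4·(7289/28224) − (15/56)² = 27131/28224.
α = (0·(7289/28224) − (15/56)·(-13/56))/(27131/28224) = 135/2087; β = (4·(-13/56) − (15/56)·0)/(27131/28224) = -2016/2087.

α = 0.0647, β = -0.9660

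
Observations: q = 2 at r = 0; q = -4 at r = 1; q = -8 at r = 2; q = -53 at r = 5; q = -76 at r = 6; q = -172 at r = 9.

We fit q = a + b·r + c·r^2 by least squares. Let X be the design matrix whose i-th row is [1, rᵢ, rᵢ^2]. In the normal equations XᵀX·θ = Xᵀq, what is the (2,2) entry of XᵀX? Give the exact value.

147

Row 2 ↔ basis r, column 2 ↔ basis r, so (XᵀX)_{2,2} = Σᵢ (r)·(r) = (0)·(0) + (1)·(1) + (2)·(2) + (5)·(5) + (6)·(6) + (9)·(9) = 147.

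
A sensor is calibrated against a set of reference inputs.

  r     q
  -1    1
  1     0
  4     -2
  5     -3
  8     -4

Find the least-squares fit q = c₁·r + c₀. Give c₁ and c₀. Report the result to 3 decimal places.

c₁ = -0.585, c₀ = 0.390

Compute the Gram sums: Σr·r = 107, Σr = 17, Σ1 = 5.
Right-hand side: Σr·q = -56, Σq = -8.
Δ = 107·5 − 17² = 246.
c₁ = ((-56)·5 − 17·(-8))/246 = -24/41; c₀ = (107·(-8) − 17·(-56))/246 = 16/41.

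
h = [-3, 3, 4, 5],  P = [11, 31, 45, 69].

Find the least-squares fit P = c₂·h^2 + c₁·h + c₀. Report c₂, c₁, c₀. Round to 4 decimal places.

Forming MᵀM = [[1043, 189, 59]; [189, 59, 9]; [59, 9, 4]] and MᵀP = [2823, 585, 156]ᵀ gives MᵀM·[c₂, c₁, c₀]ᵀ = MᵀP.
Row-reducing yields c₂ = 1413/706, c₁ = 11061/3530, c₀ = 4287/1765.

c₂ = 2.0014, c₁ = 3.1334, c₀ = 2.4289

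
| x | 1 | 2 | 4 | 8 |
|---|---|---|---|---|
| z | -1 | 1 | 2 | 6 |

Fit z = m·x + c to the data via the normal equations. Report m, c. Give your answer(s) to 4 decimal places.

m = 0.9391, c = -1.5217

Entries of AᵀA: Σx·x = 85, Σx = 15, Σ1 = 4.
And Σx·z = 57, Σz = 8.
So AᵀA·[m, c]ᵀ = Aᵀz: [[85, 15]; [15, 4]]·[m, c]ᵀ = [57, 8]ᵀ.
det = 85·4 − 15² = 115.
m = (57·4 − 15·8)/115 = 108/115; c = (85·8 − 15·57)/115 = -35/23.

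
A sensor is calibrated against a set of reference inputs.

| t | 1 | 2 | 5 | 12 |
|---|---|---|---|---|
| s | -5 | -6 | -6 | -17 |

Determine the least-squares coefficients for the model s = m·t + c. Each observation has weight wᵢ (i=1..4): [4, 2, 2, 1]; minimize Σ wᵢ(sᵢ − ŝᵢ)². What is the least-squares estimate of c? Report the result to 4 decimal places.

c = -3.4864

The normal system AᵀWA·[m, c]ᵀ = AᵀWs is [[206, 30]; [30, 9]]·[m, c]ᵀ = [-308, -61]ᵀ.
Eliminating c: 9·(row 1) − 30·(row 2) gives 954·m = 9·(-308) − 30·(-61) = -942, so m = -157/159.
Then c = ((-61) − 30·(-157/159))/9 = -1663/477.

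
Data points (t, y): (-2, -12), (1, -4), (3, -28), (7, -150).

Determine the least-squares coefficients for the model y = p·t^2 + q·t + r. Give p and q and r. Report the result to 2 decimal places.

p = -3.02, q = -0.22, r = -0.45

Setting ∂/∂p … = 0 gives: 2499·p + 363·q + 63·r = -7654;  363·p + 63·q + 9·r = -1114;  63·p + 9·q + 4·r = -194.
Row-reducing yields p = -15563/5154, q = -1135/5154, r = -383/859.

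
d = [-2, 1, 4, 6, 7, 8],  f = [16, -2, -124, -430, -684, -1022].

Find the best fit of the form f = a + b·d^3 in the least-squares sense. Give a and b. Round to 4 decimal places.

a = 1.2211, b = -1.9976

Forming XᵀX = [[6, 1128]; [1128, 430610]] and Xᵀf = [-2246, -858822]ᵀ gives XᵀX·[a, b]ᵀ = Xᵀf.
Eliminating b: 430610·(row 1) − 1128·(row 2) gives 1311276·a = 430610·(-2246) − 1128·(-858822) = 1601156, so a = 400289/327819.
Then b = ((-858822) − 1128·(400289/327819))/430610 = -218287/109273.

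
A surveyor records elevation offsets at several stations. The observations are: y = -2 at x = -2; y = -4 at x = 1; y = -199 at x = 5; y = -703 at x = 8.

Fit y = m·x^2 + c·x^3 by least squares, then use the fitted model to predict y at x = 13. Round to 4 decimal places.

MᵀM·[m, c]ᵀ = Mᵀy reads: 4738·m + 35862·c = -49979;  35862·m + 277834·c = -384799.
Eliminating c: 277834·(row 1) − 35862·(row 2) gives 30294448·m = 277834·(-49979) − 35862·(-384799) = -86203748, so m = -21550937/7573612.
Then c = ((-384799) − 35862·(-21550937/7573612))/277834 = -7707691/7573612.
At x = 13: ŷ = (-21550937/7573612)·(169) + (-7707691/7573612)·(2197) = -5143976370/1893403.

ŷ = -2716.7890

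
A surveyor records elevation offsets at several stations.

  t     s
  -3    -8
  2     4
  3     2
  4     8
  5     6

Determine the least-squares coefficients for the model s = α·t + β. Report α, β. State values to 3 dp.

Compute the Gram sums: Σt·t = 63, Σt = 11, Σ1 = 5.
Moment sums: Σt·s = 100, Σs = 12.
MᵀM·[α, β]ᵀ = Mᵀs becomes [[63, 11]; [11, 5]]·[α, β]ᵀ = [100, 12]ᵀ.
Eliminating β: 5·(row 1) − 11·(row 2) gives 194·α = 5·100 − 11·12 = 368, so α = 184/97.
Then β = (12 − 11·(184/97))/5 = -172/97.

α = 1.897, β = -1.773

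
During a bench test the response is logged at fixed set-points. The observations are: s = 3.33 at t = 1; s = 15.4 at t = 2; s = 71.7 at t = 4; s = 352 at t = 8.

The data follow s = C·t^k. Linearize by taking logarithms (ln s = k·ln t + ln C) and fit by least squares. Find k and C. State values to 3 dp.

k = 2.239, C = 3.288

Taking logs, ln s = k·ln t + ln C, so regress ln s on ln t.
Sums: Σln t = 4.1589, Σ(ln t)² = 6.7263, Σln s = 14.0735, Σln t·ln s = 20.0113.
Normal system: [[6.7263, 4.1589]; [4.1589, 4]]·[k, ln C]ᵀ = [20.0113, 14.0735]ᵀ.
Δ = 6.7263·4 − (4.1589)² = 9.6091; k = (20.0113·4 − 4.1589·14.0735)/9.6091 = 2.23908, ln C = (6.7263·14.0735 − 4.1589·20.0113)/9.6091 = 1.19035, so C = exp(1.19035) = 3.28823.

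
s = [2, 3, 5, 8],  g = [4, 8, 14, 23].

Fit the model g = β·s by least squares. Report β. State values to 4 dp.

Sums needed: Σs·s = 102.
And Σs·g = 286.
AᵀA·[β]ᵀ = Aᵀg becomes [[102]]·[β]ᵀ = [286]ᵀ.
Hence β = 286 / 102 ≈ 2.80392.

β = 2.8039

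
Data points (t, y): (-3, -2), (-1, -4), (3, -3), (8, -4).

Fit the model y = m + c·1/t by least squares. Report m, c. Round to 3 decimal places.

Entries of XᵀX: Σ1 = 4, Σ1/t = -7/8, Σ1/t·1/t = 713/576.
For Xᵀy: Σy = -13, Σ1/t·y = 19/6.
Normal equations: [[4, -7/8]; [-7/8, 713/576]]·[m, c]ᵀ = [-13, 19/6]ᵀ.
Eliminating c: (713/576)·(row 1) − (-7/8)·(row 2) gives (2411/576)·m = (713/576)·(-13) − (-7/8)·(19/6) = -7673/576, so m = -7673/2411.
Then c = ((19/6) − (-7/8)·(-7673/2411))/(713/576) = 744/2411.

m = -3.182, c = 0.309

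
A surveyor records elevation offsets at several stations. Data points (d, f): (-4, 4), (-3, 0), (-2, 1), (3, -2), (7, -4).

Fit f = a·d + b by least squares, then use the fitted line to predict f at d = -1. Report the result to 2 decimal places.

f̂ = 0.52

With design matrix M, MᵀM = [[87, 1]; [1, 5]] and Mᵀf = [-52, -1]ᵀ.
det = 87·5 − 1² = 434.
a = ((-52)·5 − 1·(-1))/434 = -37/62; b = (87·(-1) − 1·(-52))/434 = -5/62.
At d = -1: f̂ = (-37/62)·(-1) + (-5/62)·(1) = 16/31.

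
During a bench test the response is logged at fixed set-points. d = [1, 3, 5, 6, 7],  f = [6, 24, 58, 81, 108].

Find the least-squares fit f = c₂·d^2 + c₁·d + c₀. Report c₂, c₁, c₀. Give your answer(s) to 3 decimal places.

c₂ = 2.000, c₁ = 1.000, c₀ = 3.000

Sums needed: Σd^2·d^2 = 4404, Σd^2·d = 712, Σd^2 = 120, Σd·d = 120, Σd = 22, Σ1 = 5.
And Σd^2·f = 9880, Σd·f = 1610, Σf = 277.
Normal equations: [[4404, 712, 120]; [712, 120, 22]; [120, 22, 5]]·[c₂, c₁, c₀]ᵀ = [9880, 1610, 277]ᵀ.
Solving the 3×3 system (Gaussian elimination) gives c₂ = 2, c₁ = 1, c₀ = 3.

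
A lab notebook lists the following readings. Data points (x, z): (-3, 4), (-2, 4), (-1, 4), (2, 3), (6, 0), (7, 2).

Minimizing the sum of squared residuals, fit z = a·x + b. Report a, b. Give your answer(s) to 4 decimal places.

Setting ∂/∂a … = 0 gives: 103·a + 9·b = -4;  9·a + 6·b = 17.
(Σx·x = 103, Σx = 9, Σ1 = 6, Σx·z = -4, Σz = 17.)
Determinant 103·6 − 9² = 537.
a = ((-4)·6 − 9·17)/537 = -59/179; b = (103·17 − 9·(-4))/537 = 1787/537.

a = -0.3296, b = 3.3277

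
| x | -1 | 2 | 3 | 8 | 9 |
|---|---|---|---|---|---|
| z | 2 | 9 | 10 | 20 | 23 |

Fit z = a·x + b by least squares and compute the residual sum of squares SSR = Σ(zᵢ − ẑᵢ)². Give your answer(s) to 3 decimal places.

The normal system MᵀM·[a, b]ᵀ = Mᵀz is [[159, 21]; [21, 5]]·[a, b]ᵀ = [413, 64]ᵀ.
Determinant 159·5 − 21² = 354.
a = (413·5 − 21·64)/354 = 721/354; b = (159·64 − 21·413)/354 = 501/118.
Residuals: -37/177, 241/354, -21/59, -191/354, 25/59; SSR = 391/354.

SSR = 1.105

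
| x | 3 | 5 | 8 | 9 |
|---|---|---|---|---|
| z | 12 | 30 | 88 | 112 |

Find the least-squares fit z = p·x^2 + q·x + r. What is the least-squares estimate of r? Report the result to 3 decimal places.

r = 10.508

The normal system MᵀM·[p, q, r]ᵀ = Mᵀz is [[11363, 1393, 179]; [1393, 179, 25]; [179, 25, 4]]·[p, q, r]ᵀ = [15562, 1898, 242]ᵀ.
Inverting the 3×3 Gram matrix, [p, q, r]ᵀ = [647/354, -1801/354, 620/59]ᵀ.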